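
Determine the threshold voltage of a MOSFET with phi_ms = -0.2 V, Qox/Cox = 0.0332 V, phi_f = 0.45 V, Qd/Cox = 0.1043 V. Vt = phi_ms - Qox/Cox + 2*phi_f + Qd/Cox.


Step 1: Vt = phi_ms - Qox/Cox + 2*phi_f + Qd/Cox
Step 2: Vt = -0.2 - 0.0332 + 2*0.45 + 0.1043
Step 3: Vt = -0.2 - 0.0332 + 0.9 + 0.1043
Step 4: Vt = 0.7711 V

0.7711


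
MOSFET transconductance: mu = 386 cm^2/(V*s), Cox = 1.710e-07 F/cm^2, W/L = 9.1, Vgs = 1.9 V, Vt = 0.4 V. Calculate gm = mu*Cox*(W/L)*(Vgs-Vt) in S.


Step 1: Vov = Vgs - Vt = 1.9 - 0.4 = 1.5 V
Step 2: gm = mu * Cox * (W/L) * Vov
Step 3: gm = 386 * 1.710e-07 * 9.1 * 1.5 = 9.01e-04 S

9.01e-04


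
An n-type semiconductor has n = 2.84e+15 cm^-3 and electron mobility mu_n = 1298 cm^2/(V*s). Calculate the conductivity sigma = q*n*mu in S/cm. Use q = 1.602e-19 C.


Step 1: sigma = q * n * mu
Step 2: sigma = 1.602e-19 * 2.84e+15 * 1298
Step 3: sigma = 5.905e-01 S/cm

5.905e-01


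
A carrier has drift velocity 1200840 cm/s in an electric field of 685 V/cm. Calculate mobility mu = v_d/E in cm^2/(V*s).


Step 1: mu = v_d / E
Step 2: mu = 1200840 / 685
Step 3: mu = 1753.05 cm^2/(V*s)

1753.05


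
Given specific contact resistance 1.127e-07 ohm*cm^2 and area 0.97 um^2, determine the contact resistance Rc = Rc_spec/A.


Step 1: Convert area to cm^2: 0.97 um^2 = 9.7000e-09 cm^2
Step 2: Rc = Rc_spec / A = 1.127e-07 / 9.7000e-09
Step 3: Rc = 1.16e+01 ohms

1.16e+01


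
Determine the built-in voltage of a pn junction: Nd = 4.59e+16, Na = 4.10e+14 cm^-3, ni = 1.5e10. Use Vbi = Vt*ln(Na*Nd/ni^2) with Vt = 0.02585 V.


Step 1: Compute Na*Nd/ni^2 = 4.10e+14 * 4.59e+16 / (1.5e10)^2 = 8.3640e+10
Step 2: ln(8.3640e+10) = 25.1498
Step 3: Vbi = 0.02585 * 25.1498 = 0.65 V

0.65


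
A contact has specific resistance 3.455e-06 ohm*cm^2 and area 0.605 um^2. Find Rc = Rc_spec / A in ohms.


Step 1: Convert area to cm^2: 0.605 um^2 = 6.0500e-09 cm^2
Step 2: Rc = Rc_spec / A = 3.455e-06 / 6.0500e-09
Step 3: Rc = 5.71e+02 ohms

5.71e+02


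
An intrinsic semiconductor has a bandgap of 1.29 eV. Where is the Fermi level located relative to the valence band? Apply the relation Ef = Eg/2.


Step 1: For an intrinsic semiconductor, the Fermi level sits at midgap.
Step 2: Ef = Eg / 2 = 1.29 / 2 = 0.645 eV

0.645


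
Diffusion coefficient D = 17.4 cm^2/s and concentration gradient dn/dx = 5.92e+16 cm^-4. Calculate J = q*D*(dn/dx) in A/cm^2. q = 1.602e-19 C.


Step 1: J = q * D * (dn/dx)
Step 2: J = 1.602e-19 * 17.4 * 5.92e+16
Step 3: J = 1.65e-01 A/cm^2

1.65e-01


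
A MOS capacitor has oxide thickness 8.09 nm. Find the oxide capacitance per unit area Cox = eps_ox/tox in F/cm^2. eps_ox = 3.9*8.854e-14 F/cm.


Step 1: eps_ox = 3.9 * 8.854e-14 = 3.45306e-13 F/cm
Step 2: tox in cm = 8.09 nm * 1e-7 = 8.0900e-07 cm
Step 3: Cox = 3.45306e-13 / 8.0900e-07 = 4.27e-07 F/cm^2

4.27e-07


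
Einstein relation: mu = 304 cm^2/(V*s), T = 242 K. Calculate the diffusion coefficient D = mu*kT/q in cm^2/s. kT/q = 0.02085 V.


Step 1: D = mu * (kT/q)
Step 2: D = 304 * 0.02085
Step 3: D = 6.34 cm^2/s

6.34


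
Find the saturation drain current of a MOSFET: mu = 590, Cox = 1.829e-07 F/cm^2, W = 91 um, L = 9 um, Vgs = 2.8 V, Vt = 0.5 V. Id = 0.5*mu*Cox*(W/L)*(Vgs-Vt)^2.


Step 1: Overdrive voltage Vov = Vgs - Vt = 2.8 - 0.5 = 2.3 V
Step 2: W/L = 91/9 = 10.1111
Step 3: Id = 0.5 * 590 * 1.829e-07 * 10.1111 * 2.3^2
Step 4: Id = 2.89e-03 A

2.89e-03


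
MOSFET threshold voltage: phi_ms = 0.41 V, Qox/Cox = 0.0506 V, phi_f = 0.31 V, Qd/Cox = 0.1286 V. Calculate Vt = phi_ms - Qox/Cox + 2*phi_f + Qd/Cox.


Step 1: Vt = phi_ms - Qox/Cox + 2*phi_f + Qd/Cox
Step 2: Vt = 0.41 - 0.0506 + 2*0.31 + 0.1286
Step 3: Vt = 0.41 - 0.0506 + 0.62 + 0.1286
Step 4: Vt = 1.108 V

1.108


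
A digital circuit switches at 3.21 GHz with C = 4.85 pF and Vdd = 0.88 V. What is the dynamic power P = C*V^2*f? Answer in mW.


Step 1: V^2 = 0.88^2 = 0.7744 V^2
Step 2: P = C*V^2*f = 4.85e-12 F * 0.7744 * 3.21e9 Hz
Step 3: P = 1.20562464e-02 W
Step 4: P = 12.056 mW

12.056


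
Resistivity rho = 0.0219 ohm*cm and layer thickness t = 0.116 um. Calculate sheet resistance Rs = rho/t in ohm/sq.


Step 1: Convert thickness to cm: t = 0.116 um = 1.1600e-05 cm
Step 2: Rs = rho / t = 0.0219 / 1.1600e-05
Step 3: Rs = 1887.9 ohm/sq

1887.9


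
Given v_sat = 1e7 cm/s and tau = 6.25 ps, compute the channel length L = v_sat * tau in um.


Step 1: tau in seconds = 6.25 ps * 1e-12 = 6.2500e-12 s
Step 2: L = v_sat * tau = 1e7 * 6.2500e-12 = 6.2500e-05 cm
Step 3: L in um = 6.2500e-05 * 1e4 = 0.625 um

0.625


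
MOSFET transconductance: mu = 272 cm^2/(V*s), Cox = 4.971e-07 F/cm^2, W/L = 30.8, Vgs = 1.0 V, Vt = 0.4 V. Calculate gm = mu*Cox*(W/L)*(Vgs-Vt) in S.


Step 1: Vov = Vgs - Vt = 1.0 - 0.4 = 0.6 V
Step 2: gm = mu * Cox * (W/L) * Vov
Step 3: gm = 272 * 4.971e-07 * 30.8 * 0.6 = 2.50e-03 S

2.50e-03


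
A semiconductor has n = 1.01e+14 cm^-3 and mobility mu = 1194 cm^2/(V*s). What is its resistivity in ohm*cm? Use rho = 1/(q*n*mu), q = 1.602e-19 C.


Step 1: sigma = q * n * mu = 1.602e-19 * 1.01e+14 * 1194 = 1.93192e-02 S/cm
Step 2: rho = 1 / sigma = 1 / 1.93192e-02 = 51.76 ohm*cm

51.76


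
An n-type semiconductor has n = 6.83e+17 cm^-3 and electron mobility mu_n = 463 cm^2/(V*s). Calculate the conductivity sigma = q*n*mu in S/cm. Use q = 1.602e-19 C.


Step 1: sigma = q * n * mu
Step 2: sigma = 1.602e-19 * 6.83e+17 * 463
Step 3: sigma = 5.066e+01 S/cm

5.066e+01


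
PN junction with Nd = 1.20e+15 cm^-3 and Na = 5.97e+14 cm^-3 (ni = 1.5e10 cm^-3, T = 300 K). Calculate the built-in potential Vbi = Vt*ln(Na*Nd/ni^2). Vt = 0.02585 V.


Step 1: Compute Na*Nd/ni^2 = 5.97e+14 * 1.20e+15 / (1.5e10)^2 = 3.1840e+09
Step 2: ln(3.1840e+09) = 21.8814
Step 3: Vbi = 0.02585 * 21.8814 = 0.566 V

0.566


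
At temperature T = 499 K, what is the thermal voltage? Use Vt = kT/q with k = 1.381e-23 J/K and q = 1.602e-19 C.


Step 1: kT = 1.381e-23 * 499 = 6.89119e-21 J
Step 2: Vt = kT/q = 6.89119e-21 / 1.602e-19
Step 3: Vt = 0.04302 V

0.04302


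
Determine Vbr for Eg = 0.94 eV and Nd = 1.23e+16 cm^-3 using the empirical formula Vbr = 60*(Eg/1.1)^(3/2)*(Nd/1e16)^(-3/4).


Step 1: Eg/1.1 = 0.94/1.1 = 0.854545
Step 2: (Eg/1.1)^1.5 = 0.854545^1.5 = 0.789955
Step 3: (Nd/1e16)^(-0.75) = (1.23)^(-0.75) = 0.856192
Step 4: Vbr = 60 * 0.789955 * 0.856192 = 40.6 V

40.6


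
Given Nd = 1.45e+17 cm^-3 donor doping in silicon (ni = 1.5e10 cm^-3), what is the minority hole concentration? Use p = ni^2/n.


Step 1: Since Nd >> ni, n ≈ Nd = 1.45e+17 cm^-3
Step 2: p = ni^2 / n = (1.5e10)^2 / 1.45e+17
Step 3: p = 2.25e20 / 1.45e+17 = 1.55e+03 cm^-3

1.55e+03


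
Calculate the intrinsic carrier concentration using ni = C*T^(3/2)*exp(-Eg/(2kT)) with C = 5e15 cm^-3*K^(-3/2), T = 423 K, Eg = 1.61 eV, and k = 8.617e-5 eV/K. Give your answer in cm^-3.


Step 1: Compute kT = 8.617e-5 * 423 = 0.03644991 eV
Step 2: Exponent = -Eg/(2kT) = -1.61/(2*0.03644991) = -22.08510
Step 3: T^(3/2) = 423^1.5 = 8699.83
Step 4: ni = 5e15 * 8699.83 * exp(-22.08510) = 1.11e+10 cm^-3

1.11e+10


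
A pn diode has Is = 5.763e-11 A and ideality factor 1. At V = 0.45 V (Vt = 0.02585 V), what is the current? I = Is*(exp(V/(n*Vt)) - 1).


Step 1: V/(n*Vt) = 0.45/(1*0.02585) = 17.4081
Step 2: exp(17.4081) = 3.6328e+07
Step 3: I = 5.763e-11 * (3.6328e+07 - 1) = 2.09e-03 A

2.09e-03


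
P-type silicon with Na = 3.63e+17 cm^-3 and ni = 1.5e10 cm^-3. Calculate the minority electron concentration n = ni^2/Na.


Step 1: Majority hole concentration p ≈ Na = 3.63e+17 cm^-3
Step 2: n = ni^2 / Na = (1.5e10)^2 / 3.63e+17
Step 3: n = 6.20e+02 cm^-3

6.20e+02


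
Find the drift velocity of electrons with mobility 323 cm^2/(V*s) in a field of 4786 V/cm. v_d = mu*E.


Step 1: v_d = mu * E
Step 2: v_d = 323 * 4786 = 1545878
Step 3: v_d = 1.55e+06 cm/s

1.55e+06


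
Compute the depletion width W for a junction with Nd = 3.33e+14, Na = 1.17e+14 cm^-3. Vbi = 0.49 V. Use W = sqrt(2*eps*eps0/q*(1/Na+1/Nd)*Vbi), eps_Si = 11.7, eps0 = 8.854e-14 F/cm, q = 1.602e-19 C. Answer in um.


Step 1: 1/Na + 1/Nd = 1/1.17e+14 + 1/3.33e+14 = 1.15500e-14
Step 2: 2*eps*eps0/q = 2*11.7*8.854e-14/1.602e-19 = 1.293281e+07
Step 3: W^2 = 1.293281e+07 * 1.15500e-14 * 0.49 = 7.31932e-08
Step 4: W = sqrt(7.31932e-08) = 2.705e-04 cm = 2.705 um

2.705


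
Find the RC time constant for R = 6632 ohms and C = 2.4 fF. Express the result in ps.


Step 1: tau = R * C
Step 2: tau = 6632 * 2.4 fF = 6632 * 2.4e-15 F
Step 3: tau = 1.59168e-11 s = 15.9168 ps

15.9168


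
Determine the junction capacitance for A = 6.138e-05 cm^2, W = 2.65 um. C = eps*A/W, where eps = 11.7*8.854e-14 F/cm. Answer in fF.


Step 1: eps_Si = 11.7 * 8.854e-14 = 1.035918e-12 F/cm
Step 2: W in cm = 2.65 * 1e-4 = 2.65e-04 cm
Step 3: C = 1.035918e-12 * 6.138e-05 / 2.65e-04 = 2.399421e-13 F
Step 4: C = 239.94 fF

239.94


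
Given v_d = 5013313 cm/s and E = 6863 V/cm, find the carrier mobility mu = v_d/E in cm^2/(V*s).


Step 1: mu = v_d / E
Step 2: mu = 5013313 / 6863
Step 3: mu = 730.48 cm^2/(V*s)

730.48


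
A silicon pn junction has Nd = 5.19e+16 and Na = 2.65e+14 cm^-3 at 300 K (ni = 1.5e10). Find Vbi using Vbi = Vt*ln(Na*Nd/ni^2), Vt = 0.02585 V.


Step 1: Compute Na*Nd/ni^2 = 2.65e+14 * 5.19e+16 / (1.5e10)^2 = 6.1127e+10
Step 2: ln(6.1127e+10) = 24.8362
Step 3: Vbi = 0.02585 * 24.8362 = 0.642 V

0.642


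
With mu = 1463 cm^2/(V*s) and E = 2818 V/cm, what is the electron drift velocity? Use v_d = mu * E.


Step 1: v_d = mu * E
Step 2: v_d = 1463 * 2818 = 4122734
Step 3: v_d = 4.12e+06 cm/s

4.12e+06


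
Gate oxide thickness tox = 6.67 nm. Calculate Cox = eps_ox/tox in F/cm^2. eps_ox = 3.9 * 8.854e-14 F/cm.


Step 1: eps_ox = 3.9 * 8.854e-14 = 3.45306e-13 F/cm
Step 2: tox in cm = 6.67 nm * 1e-7 = 6.6700e-07 cm
Step 3: Cox = 3.45306e-13 / 6.6700e-07 = 5.18e-07 F/cm^2

5.18e-07


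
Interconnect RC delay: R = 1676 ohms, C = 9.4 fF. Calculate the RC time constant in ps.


Step 1: tau = R * C
Step 2: tau = 1676 * 9.4 fF = 1676 * 9.4e-15 F
Step 3: tau = 1.57544e-11 s = 15.7544 ps

15.7544


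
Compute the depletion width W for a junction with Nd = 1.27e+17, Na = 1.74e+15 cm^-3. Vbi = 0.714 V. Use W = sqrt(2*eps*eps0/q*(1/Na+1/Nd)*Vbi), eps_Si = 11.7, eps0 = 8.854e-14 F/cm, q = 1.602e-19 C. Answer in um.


Step 1: 1/Na + 1/Nd = 1/1.74e+15 + 1/1.27e+17 = 5.82587e-16
Step 2: 2*eps*eps0/q = 2*11.7*8.854e-14/1.602e-19 = 1.293281e+07
Step 3: W^2 = 1.293281e+07 * 5.82587e-16 * 0.714 = 5.37962e-09
Step 4: W = sqrt(5.37962e-09) = 7.335e-05 cm = 0.7335 um

0.7335


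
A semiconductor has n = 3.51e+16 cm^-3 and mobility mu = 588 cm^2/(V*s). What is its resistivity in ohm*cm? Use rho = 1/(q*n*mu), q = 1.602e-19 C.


Step 1: sigma = q * n * mu = 1.602e-19 * 3.51e+16 * 588 = 3.30634e+00 S/cm
Step 2: rho = 1 / sigma = 1 / 3.30634e+00 = 0.3024 ohm*cm

0.3024


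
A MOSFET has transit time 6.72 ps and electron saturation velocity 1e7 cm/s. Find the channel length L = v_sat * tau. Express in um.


Step 1: tau in seconds = 6.72 ps * 1e-12 = 6.7200e-12 s
Step 2: L = v_sat * tau = 1e7 * 6.7200e-12 = 6.7200e-05 cm
Step 3: L in um = 6.7200e-05 * 1e4 = 0.672 um

0.672


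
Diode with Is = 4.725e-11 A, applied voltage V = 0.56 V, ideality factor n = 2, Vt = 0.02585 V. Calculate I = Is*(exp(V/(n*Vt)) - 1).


Step 1: V/(n*Vt) = 0.56/(2*0.02585) = 10.8317
Step 2: exp(10.8317) = 5.0600e+04
Step 3: I = 4.725e-11 * (5.0600e+04 - 1) = 2.39e-06 A

2.39e-06


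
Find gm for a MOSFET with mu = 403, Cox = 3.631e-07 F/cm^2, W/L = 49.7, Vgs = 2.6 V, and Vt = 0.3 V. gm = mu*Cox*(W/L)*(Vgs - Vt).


Step 1: Vov = Vgs - Vt = 2.6 - 0.3 = 2.3 V
Step 2: gm = mu * Cox * (W/L) * Vov
Step 3: gm = 403 * 3.631e-07 * 49.7 * 2.3 = 1.67e-02 S

1.67e-02


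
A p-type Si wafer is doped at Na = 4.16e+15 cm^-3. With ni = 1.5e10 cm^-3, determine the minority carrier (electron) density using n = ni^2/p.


Step 1: Majority hole concentration p ≈ Na = 4.16e+15 cm^-3
Step 2: n = ni^2 / Na = (1.5e10)^2 / 4.16e+15
Step 3: n = 5.41e+04 cm^-3

5.41e+04


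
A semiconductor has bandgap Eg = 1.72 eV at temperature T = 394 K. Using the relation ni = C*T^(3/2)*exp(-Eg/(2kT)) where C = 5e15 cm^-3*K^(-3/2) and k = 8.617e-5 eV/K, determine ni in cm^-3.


Step 1: Compute kT = 8.617e-5 * 394 = 0.03395098 eV
Step 2: Exponent = -Eg/(2kT) = -1.72/(2*0.03395098) = -25.33064
Step 3: T^(3/2) = 394^1.5 = 7820.68
Step 4: ni = 5e15 * 7820.68 * exp(-25.33064) = 3.90e+08 cm^-3

3.90e+08


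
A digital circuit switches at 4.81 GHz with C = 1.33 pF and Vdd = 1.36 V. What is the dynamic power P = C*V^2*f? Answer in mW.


Step 1: V^2 = 1.36^2 = 1.8496 V^2
Step 2: P = C*V^2*f = 1.33e-12 F * 1.8496 * 4.81e9 Hz
Step 3: P = 1.183244608e-02 W
Step 4: P = 11.832 mW

11.832


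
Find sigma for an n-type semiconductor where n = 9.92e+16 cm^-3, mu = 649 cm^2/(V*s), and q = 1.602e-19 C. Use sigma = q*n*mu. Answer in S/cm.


Step 1: sigma = q * n * mu
Step 2: sigma = 1.602e-19 * 9.92e+16 * 649
Step 3: sigma = 1.031e+01 S/cm

1.031e+01


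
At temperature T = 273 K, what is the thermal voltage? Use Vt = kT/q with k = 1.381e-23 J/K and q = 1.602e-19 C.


Step 1: kT = 1.381e-23 * 273 = 3.77013e-21 J
Step 2: Vt = kT/q = 3.77013e-21 / 1.602e-19
Step 3: Vt = 0.02353 V

0.02353


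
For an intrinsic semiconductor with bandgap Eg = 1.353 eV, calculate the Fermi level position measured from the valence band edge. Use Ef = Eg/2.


Step 1: For an intrinsic semiconductor, the Fermi level sits at midgap.
Step 2: Ef = Eg / 2 = 1.353 / 2 = 0.6765 eV

0.6765


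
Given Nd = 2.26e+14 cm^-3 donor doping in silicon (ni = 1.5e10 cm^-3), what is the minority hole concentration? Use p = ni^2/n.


Step 1: Since Nd >> ni, n ≈ Nd = 2.26e+14 cm^-3
Step 2: p = ni^2 / n = (1.5e10)^2 / 2.26e+14
Step 3: p = 2.25e20 / 2.26e+14 = 9.96e+05 cm^-3

9.96e+05


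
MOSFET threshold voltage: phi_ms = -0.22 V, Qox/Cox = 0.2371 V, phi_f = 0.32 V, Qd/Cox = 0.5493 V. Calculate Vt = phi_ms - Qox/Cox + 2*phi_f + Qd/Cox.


Step 1: Vt = phi_ms - Qox/Cox + 2*phi_f + Qd/Cox
Step 2: Vt = -0.22 - 0.2371 + 2*0.32 + 0.5493
Step 3: Vt = -0.22 - 0.2371 + 0.64 + 0.5493
Step 4: Vt = 0.7322 V

0.7322


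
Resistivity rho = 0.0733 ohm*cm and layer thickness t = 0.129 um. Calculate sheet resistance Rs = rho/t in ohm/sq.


Step 1: Convert thickness to cm: t = 0.129 um = 1.2900e-05 cm
Step 2: Rs = rho / t = 0.0733 / 1.2900e-05
Step 3: Rs = 5682.2 ohm/sq

5682.2


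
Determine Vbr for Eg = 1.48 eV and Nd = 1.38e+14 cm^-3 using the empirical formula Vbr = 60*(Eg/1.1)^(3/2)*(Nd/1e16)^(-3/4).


Step 1: Eg/1.1 = 1.48/1.1 = 1.345455
Step 2: (Eg/1.1)^1.5 = 1.345455^1.5 = 1.560644
Step 3: (Nd/1e16)^(-0.75) = (0.0138)^(-0.75) = 24.836517
Step 4: Vbr = 60 * 1.560644 * 24.836517 = 2325.7 V

2325.7


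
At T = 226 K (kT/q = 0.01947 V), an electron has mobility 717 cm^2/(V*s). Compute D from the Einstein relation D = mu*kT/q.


Step 1: D = mu * (kT/q)
Step 2: D = 717 * 0.01947
Step 3: D = 13.96 cm^2/s

13.96


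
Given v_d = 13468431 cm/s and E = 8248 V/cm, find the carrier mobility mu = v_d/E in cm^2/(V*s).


Step 1: mu = v_d / E
Step 2: mu = 13468431 / 8248
Step 3: mu = 1632.93 cm^2/(V*s)

1632.93


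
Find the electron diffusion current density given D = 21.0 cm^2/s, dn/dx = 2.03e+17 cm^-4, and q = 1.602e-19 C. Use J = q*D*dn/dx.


Step 1: J = q * D * (dn/dx)
Step 2: J = 1.602e-19 * 21.0 * 2.03e+17
Step 3: J = 6.83e-01 A/cm^2

6.83e-01


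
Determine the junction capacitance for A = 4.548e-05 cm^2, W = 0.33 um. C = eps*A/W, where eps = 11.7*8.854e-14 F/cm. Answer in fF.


Step 1: eps_Si = 11.7 * 8.854e-14 = 1.035918e-12 F/cm
Step 2: W in cm = 0.33 * 1e-4 = 3.30e-05 cm
Step 3: C = 1.035918e-12 * 4.548e-05 / 3.30e-05 = 1.427683e-12 F
Step 4: C = 1427.68 fF

1427.68


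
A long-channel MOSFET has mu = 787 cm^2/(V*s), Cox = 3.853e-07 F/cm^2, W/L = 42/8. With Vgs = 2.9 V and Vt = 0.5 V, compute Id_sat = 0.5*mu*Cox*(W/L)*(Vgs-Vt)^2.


Step 1: Overdrive voltage Vov = Vgs - Vt = 2.9 - 0.5 = 2.4 V
Step 2: W/L = 42/8 = 5.25
Step 3: Id = 0.5 * 787 * 3.853e-07 * 5.25 * 2.4^2
Step 4: Id = 4.58e-03 A

4.58e-03


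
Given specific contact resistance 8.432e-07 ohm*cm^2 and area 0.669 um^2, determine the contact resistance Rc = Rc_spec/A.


Step 1: Convert area to cm^2: 0.669 um^2 = 6.6900e-09 cm^2
Step 2: Rc = Rc_spec / A = 8.432e-07 / 6.6900e-09
Step 3: Rc = 1.26e+02 ohms

1.26e+02


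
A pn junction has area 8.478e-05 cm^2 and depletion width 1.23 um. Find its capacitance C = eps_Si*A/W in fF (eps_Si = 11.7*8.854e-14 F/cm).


Step 1: eps_Si = 11.7 * 8.854e-14 = 1.035918e-12 F/cm
Step 2: W in cm = 1.23 * 1e-4 = 1.23e-04 cm
Step 3: C = 1.035918e-12 * 8.478e-05 / 1.23e-04 = 7.140254e-13 F
Step 4: C = 714.03 fF

714.03


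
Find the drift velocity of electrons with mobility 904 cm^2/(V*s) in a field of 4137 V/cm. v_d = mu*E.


Step 1: v_d = mu * E
Step 2: v_d = 904 * 4137 = 3739848
Step 3: v_d = 3.74e+06 cm/s

3.74e+06


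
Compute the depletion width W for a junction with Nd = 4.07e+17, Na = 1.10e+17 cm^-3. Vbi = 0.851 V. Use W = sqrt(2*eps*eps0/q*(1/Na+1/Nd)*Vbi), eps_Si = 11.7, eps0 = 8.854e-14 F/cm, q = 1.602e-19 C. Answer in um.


Step 1: 1/Na + 1/Nd = 1/1.10e+17 + 1/4.07e+17 = 1.15479e-17
Step 2: 2*eps*eps0/q = 2*11.7*8.854e-14/1.602e-19 = 1.293281e+07
Step 3: W^2 = 1.293281e+07 * 1.15479e-17 * 0.851 = 1.27094e-10
Step 4: W = sqrt(1.27094e-10) = 1.127e-05 cm = 0.1127 um

0.1127


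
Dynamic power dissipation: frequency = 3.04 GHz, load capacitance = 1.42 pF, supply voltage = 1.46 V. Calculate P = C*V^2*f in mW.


Step 1: V^2 = 1.46^2 = 2.1316 V^2
Step 2: P = C*V^2*f = 1.42e-12 F * 2.1316 * 3.04e9 Hz
Step 3: P = 9.20169088e-03 W
Step 4: P = 9.202 mW

9.202


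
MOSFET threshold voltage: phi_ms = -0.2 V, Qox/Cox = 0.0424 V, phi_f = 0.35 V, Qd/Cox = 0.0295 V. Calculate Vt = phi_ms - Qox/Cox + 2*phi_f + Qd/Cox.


Step 1: Vt = phi_ms - Qox/Cox + 2*phi_f + Qd/Cox
Step 2: Vt = -0.2 - 0.0424 + 2*0.35 + 0.0295
Step 3: Vt = -0.2 - 0.0424 + 0.7 + 0.0295
Step 4: Vt = 0.4871 V

0.4871


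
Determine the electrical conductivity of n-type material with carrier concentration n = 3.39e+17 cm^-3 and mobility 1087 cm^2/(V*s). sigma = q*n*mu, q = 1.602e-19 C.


Step 1: sigma = q * n * mu
Step 2: sigma = 1.602e-19 * 3.39e+17 * 1087
Step 3: sigma = 5.903e+01 S/cm

5.903e+01


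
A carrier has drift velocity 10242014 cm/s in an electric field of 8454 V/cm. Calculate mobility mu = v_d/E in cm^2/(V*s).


Step 1: mu = v_d / E
Step 2: mu = 10242014 / 8454
Step 3: mu = 1211.5 cm^2/(V*s)

1211.5


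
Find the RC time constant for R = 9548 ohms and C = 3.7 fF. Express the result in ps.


Step 1: tau = R * C
Step 2: tau = 9548 * 3.7 fF = 9548 * 3.7e-15 F
Step 3: tau = 3.53276e-11 s = 35.3276 ps

35.3276


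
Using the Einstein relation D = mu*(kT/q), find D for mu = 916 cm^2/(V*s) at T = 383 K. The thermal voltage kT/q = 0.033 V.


Step 1: D = mu * (kT/q)
Step 2: D = 916 * 0.033
Step 3: D = 30.23 cm^2/s

30.23


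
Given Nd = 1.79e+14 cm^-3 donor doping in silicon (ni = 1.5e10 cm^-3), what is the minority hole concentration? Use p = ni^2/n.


Step 1: Since Nd >> ni, n ≈ Nd = 1.79e+14 cm^-3
Step 2: p = ni^2 / n = (1.5e10)^2 / 1.79e+14
Step 3: p = 2.25e20 / 1.79e+14 = 1.26e+06 cm^-3

1.26e+06


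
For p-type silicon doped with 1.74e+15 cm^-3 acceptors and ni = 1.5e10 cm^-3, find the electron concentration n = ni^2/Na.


Step 1: Majority hole concentration p ≈ Na = 1.74e+15 cm^-3
Step 2: n = ni^2 / Na = (1.5e10)^2 / 1.74e+15
Step 3: n = 1.29e+05 cm^-3

1.29e+05


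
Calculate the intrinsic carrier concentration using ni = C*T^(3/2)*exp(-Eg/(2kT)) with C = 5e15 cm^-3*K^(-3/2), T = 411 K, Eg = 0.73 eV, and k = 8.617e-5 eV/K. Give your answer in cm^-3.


Step 1: Compute kT = 8.617e-5 * 411 = 0.03541587 eV
Step 2: Exponent = -Eg/(2kT) = -0.73/(2*0.03541587) = -10.30611
Step 3: T^(3/2) = 411^1.5 = 8332.26
Step 4: ni = 5e15 * 8332.26 * exp(-10.30611) = 1.39e+15 cm^-3

1.39e+15


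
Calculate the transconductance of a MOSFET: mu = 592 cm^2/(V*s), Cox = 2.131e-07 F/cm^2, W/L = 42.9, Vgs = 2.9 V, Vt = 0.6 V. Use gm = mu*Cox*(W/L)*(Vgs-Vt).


Step 1: Vov = Vgs - Vt = 2.9 - 0.6 = 2.3 V
Step 2: gm = mu * Cox * (W/L) * Vov
Step 3: gm = 592 * 2.131e-07 * 42.9 * 2.3 = 1.24e-02 S

1.24e-02


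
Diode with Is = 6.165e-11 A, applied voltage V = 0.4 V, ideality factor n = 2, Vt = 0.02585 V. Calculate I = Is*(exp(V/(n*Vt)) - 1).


Step 1: V/(n*Vt) = 0.4/(2*0.02585) = 7.7369
Step 2: exp(7.7369) = 2.2914e+03
Step 3: I = 6.165e-11 * (2.2914e+03 - 1) = 1.41e-07 A

1.41e-07


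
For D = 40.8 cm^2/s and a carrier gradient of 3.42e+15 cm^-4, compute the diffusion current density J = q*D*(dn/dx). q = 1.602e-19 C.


Step 1: J = q * D * (dn/dx)
Step 2: J = 1.602e-19 * 40.8 * 3.42e+15
Step 3: J = 2.24e-02 A/cm^2

2.24e-02


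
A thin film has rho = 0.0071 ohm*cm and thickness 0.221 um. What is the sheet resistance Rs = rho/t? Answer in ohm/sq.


Step 1: Convert thickness to cm: t = 0.221 um = 2.2100e-05 cm
Step 2: Rs = rho / t = 0.0071 / 2.2100e-05
Step 3: Rs = 321.3 ohm/sq

321.3


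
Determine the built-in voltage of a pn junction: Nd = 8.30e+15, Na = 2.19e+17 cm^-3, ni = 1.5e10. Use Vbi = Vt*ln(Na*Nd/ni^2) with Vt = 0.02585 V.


Step 1: Compute Na*Nd/ni^2 = 2.19e+17 * 8.30e+15 / (1.5e10)^2 = 8.0787e+12
Step 2: ln(8.0787e+12) = 29.7203
Step 3: Vbi = 0.02585 * 29.7203 = 0.768 V

0.768


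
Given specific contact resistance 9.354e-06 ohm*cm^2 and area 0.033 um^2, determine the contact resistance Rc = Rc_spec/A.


Step 1: Convert area to cm^2: 0.033 um^2 = 3.3000e-10 cm^2
Step 2: Rc = Rc_spec / A = 9.354e-06 / 3.3000e-10
Step 3: Rc = 2.83e+04 ohms

2.83e+04


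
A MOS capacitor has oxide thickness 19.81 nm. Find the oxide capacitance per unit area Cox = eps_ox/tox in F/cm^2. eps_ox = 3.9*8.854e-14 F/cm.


Step 1: eps_ox = 3.9 * 8.854e-14 = 3.45306e-13 F/cm
Step 2: tox in cm = 19.81 nm * 1e-7 = 1.9810e-06 cm
Step 3: Cox = 3.45306e-13 / 1.9810e-06 = 1.74e-07 F/cm^2

1.74e-07


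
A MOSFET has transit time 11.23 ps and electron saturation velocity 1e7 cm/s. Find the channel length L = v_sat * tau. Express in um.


Step 1: tau in seconds = 11.23 ps * 1e-12 = 1.1230e-11 s
Step 2: L = v_sat * tau = 1e7 * 1.1230e-11 = 1.1230e-04 cm
Step 3: L in um = 1.1230e-04 * 1e4 = 1.123 um

1.123


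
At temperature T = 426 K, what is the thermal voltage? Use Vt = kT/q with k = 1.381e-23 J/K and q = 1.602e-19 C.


Step 1: kT = 1.381e-23 * 426 = 5.88306e-21 J
Step 2: Vt = kT/q = 5.88306e-21 / 1.602e-19
Step 3: Vt = 0.03672 V

0.03672


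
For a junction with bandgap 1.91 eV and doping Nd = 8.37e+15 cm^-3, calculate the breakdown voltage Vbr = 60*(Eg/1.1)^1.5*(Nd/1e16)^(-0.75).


Step 1: Eg/1.1 = 1.91/1.1 = 1.736364
Step 2: (Eg/1.1)^1.5 = 1.736364^1.5 = 2.288027
Step 3: (Nd/1e16)^(-0.75) = (0.837)^(-0.75) = 1.142762
Step 4: Vbr = 60 * 2.288027 * 1.142762 = 156.9 V

156.9


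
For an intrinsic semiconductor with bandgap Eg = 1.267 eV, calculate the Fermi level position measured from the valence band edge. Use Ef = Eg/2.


Step 1: For an intrinsic semiconductor, the Fermi level sits at midgap.
Step 2: Ef = Eg / 2 = 1.267 / 2 = 0.6335 eV

0.6335


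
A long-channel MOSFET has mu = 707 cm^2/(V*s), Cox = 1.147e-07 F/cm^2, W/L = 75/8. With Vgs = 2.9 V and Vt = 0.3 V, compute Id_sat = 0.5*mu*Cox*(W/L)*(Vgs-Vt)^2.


Step 1: Overdrive voltage Vov = Vgs - Vt = 2.9 - 0.3 = 2.6 V
Step 2: W/L = 75/8 = 9.375
Step 3: Id = 0.5 * 707 * 1.147e-07 * 9.375 * 2.6^2
Step 4: Id = 2.57e-03 A

2.57e-03


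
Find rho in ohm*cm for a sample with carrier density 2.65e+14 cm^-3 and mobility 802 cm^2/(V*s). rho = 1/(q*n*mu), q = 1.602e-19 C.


Step 1: sigma = q * n * mu = 1.602e-19 * 2.65e+14 * 802 = 3.40473e-02 S/cm
Step 2: rho = 1 / sigma = 1 / 3.40473e-02 = 29.37 ohm*cm

29.37


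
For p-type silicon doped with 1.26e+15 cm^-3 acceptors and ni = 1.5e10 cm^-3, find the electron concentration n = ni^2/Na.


Step 1: Majority hole concentration p ≈ Na = 1.26e+15 cm^-3
Step 2: n = ni^2 / Na = (1.5e10)^2 / 1.26e+15
Step 3: n = 1.79e+05 cm^-3

1.79e+05


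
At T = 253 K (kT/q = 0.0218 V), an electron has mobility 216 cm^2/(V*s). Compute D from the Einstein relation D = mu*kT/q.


Step 1: D = mu * (kT/q)
Step 2: D = 216 * 0.0218
Step 3: D = 4.71 cm^2/s

4.71


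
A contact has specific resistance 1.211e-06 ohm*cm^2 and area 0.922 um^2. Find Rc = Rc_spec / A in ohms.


Step 1: Convert area to cm^2: 0.922 um^2 = 9.2200e-09 cm^2
Step 2: Rc = Rc_spec / A = 1.211e-06 / 9.2200e-09
Step 3: Rc = 1.31e+02 ohms

1.31e+02


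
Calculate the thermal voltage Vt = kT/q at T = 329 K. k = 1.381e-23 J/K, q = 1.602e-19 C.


Step 1: kT = 1.381e-23 * 329 = 4.54349e-21 J
Step 2: Vt = kT/q = 4.54349e-21 / 1.602e-19
Step 3: Vt = 0.02836 V

0.02836


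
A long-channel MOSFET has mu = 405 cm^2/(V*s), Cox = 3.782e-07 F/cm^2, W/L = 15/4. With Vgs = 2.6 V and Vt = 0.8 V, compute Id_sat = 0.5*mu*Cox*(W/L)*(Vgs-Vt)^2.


Step 1: Overdrive voltage Vov = Vgs - Vt = 2.6 - 0.8 = 1.8 V
Step 2: W/L = 15/4 = 3.75
Step 3: Id = 0.5 * 405 * 3.782e-07 * 3.75 * 1.8^2
Step 4: Id = 9.31e-04 A

9.31e-04


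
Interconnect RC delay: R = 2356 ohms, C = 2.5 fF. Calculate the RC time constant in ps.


Step 1: tau = R * C
Step 2: tau = 2356 * 2.5 fF = 2356 * 2.5e-15 F
Step 3: tau = 5.89e-12 s = 5.89 ps

5.89


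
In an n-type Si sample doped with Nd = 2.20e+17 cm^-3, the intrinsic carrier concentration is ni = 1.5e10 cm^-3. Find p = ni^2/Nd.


Step 1: Since Nd >> ni, n ≈ Nd = 2.20e+17 cm^-3
Step 2: p = ni^2 / n = (1.5e10)^2 / 2.20e+17
Step 3: p = 2.25e20 / 2.20e+17 = 1.02e+03 cm^-3

1.02e+03


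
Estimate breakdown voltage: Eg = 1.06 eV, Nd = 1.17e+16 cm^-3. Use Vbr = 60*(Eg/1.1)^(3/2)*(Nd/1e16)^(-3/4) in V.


Step 1: Eg/1.1 = 1.06/1.1 = 0.963636
Step 2: (Eg/1.1)^1.5 = 0.963636^1.5 = 0.945953
Step 3: (Nd/1e16)^(-0.75) = (1.17)^(-0.75) = 0.888916
Step 4: Vbr = 60 * 0.945953 * 0.888916 = 50.5 V

50.5


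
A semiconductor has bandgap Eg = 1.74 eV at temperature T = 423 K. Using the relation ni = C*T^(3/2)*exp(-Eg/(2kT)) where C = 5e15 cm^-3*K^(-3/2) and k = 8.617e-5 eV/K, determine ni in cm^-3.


Step 1: Compute kT = 8.617e-5 * 423 = 0.03644991 eV
Step 2: Exponent = -Eg/(2kT) = -1.74/(2*0.03644991) = -23.86837
Step 3: T^(3/2) = 423^1.5 = 8699.83
Step 4: ni = 5e15 * 8699.83 * exp(-23.86837) = 1.87e+09 cm^-3

1.87e+09


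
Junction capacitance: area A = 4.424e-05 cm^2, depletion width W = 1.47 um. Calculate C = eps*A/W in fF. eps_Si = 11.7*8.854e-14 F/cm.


Step 1: eps_Si = 11.7 * 8.854e-14 = 1.035918e-12 F/cm
Step 2: W in cm = 1.47 * 1e-4 = 1.47e-04 cm
Step 3: C = 1.035918e-12 * 4.424e-05 / 1.47e-04 = 3.117620e-13 F
Step 4: C = 311.76 fF

311.76


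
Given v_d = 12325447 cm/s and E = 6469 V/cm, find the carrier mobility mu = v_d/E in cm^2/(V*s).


Step 1: mu = v_d / E
Step 2: mu = 12325447 / 6469
Step 3: mu = 1905.31 cm^2/(V*s)

1905.31


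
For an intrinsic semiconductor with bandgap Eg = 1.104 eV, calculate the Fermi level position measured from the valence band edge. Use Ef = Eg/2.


Step 1: For an intrinsic semiconductor, the Fermi level sits at midgap.
Step 2: Ef = Eg / 2 = 1.104 / 2 = 0.552 eV

0.552


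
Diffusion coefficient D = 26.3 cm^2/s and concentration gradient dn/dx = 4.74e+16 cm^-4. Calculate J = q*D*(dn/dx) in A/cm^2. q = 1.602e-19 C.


Step 1: J = q * D * (dn/dx)
Step 2: J = 1.602e-19 * 26.3 * 4.74e+16
Step 3: J = 2.00e-01 A/cm^2

2.00e-01


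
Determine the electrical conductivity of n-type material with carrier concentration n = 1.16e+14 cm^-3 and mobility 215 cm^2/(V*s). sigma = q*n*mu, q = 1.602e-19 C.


Step 1: sigma = q * n * mu
Step 2: sigma = 1.602e-19 * 1.16e+14 * 215
Step 3: sigma = 3.995e-03 S/cm

3.995e-03


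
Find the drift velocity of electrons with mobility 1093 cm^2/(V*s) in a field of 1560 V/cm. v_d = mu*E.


Step 1: v_d = mu * E
Step 2: v_d = 1093 * 1560 = 1705080
Step 3: v_d = 1.71e+06 cm/s

1.71e+06


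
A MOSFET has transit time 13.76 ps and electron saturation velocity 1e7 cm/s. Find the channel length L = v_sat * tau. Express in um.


Step 1: tau in seconds = 13.76 ps * 1e-12 = 1.3760e-11 s
Step 2: L = v_sat * tau = 1e7 * 1.3760e-11 = 1.3760e-04 cm
Step 3: L in um = 1.3760e-04 * 1e4 = 1.376 um

1.376


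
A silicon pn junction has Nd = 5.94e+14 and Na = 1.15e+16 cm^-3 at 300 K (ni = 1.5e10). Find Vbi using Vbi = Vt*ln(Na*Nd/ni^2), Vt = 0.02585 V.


Step 1: Compute Na*Nd/ni^2 = 1.15e+16 * 5.94e+14 / (1.5e10)^2 = 3.0360e+10
Step 2: ln(3.0360e+10) = 24.1364
Step 3: Vbi = 0.02585 * 24.1364 = 0.624 V

0.624


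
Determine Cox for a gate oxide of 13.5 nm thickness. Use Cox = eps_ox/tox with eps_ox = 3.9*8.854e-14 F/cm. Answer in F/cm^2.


Step 1: eps_ox = 3.9 * 8.854e-14 = 3.45306e-13 F/cm
Step 2: tox in cm = 13.5 nm * 1e-7 = 1.3500e-06 cm
Step 3: Cox = 3.45306e-13 / 1.3500e-06 = 2.56e-07 F/cm^2

2.56e-07


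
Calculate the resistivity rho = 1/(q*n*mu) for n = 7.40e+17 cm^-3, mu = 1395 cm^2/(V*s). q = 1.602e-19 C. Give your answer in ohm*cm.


Step 1: sigma = q * n * mu = 1.602e-19 * 7.40e+17 * 1395 = 1.65374e+02 S/cm
Step 2: rho = 1 / sigma = 1 / 1.65374e+02 = 0.006047 ohm*cm

0.006047


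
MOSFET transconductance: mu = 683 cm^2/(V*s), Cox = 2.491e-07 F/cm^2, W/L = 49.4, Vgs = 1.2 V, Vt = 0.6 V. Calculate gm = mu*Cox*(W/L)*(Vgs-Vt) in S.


Step 1: Vov = Vgs - Vt = 1.2 - 0.6 = 0.6 V
Step 2: gm = mu * Cox * (W/L) * Vov
Step 3: gm = 683 * 2.491e-07 * 49.4 * 0.6 = 5.04e-03 S

5.04e-03


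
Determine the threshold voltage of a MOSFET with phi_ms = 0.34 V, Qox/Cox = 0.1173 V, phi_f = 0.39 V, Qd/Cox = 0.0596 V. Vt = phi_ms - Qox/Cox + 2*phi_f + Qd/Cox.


Step 1: Vt = phi_ms - Qox/Cox + 2*phi_f + Qd/Cox
Step 2: Vt = 0.34 - 0.1173 + 2*0.39 + 0.0596
Step 3: Vt = 0.34 - 0.1173 + 0.78 + 0.0596
Step 4: Vt = 1.0623 V

1.0623


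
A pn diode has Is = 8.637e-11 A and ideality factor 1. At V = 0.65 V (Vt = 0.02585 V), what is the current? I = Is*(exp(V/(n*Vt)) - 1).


Step 1: V/(n*Vt) = 0.65/(1*0.02585) = 25.1451
Step 2: exp(25.1451) = 8.3249e+10
Step 3: I = 8.637e-11 * (8.3249e+10 - 1) = 7.19e+00 A

7.19e+00


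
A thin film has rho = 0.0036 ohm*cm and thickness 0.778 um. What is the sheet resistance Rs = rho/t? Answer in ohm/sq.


Step 1: Convert thickness to cm: t = 0.778 um = 7.7800e-05 cm
Step 2: Rs = rho / t = 0.0036 / 7.7800e-05
Step 3: Rs = 46.3 ohm/sq

46.3


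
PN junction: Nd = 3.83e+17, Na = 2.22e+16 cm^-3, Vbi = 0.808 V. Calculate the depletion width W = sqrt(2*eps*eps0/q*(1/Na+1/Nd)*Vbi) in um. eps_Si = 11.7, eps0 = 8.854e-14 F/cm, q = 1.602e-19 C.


Step 1: 1/Na + 1/Nd = 1/2.22e+16 + 1/3.83e+17 = 4.76560e-17
Step 2: 2*eps*eps0/q = 2*11.7*8.854e-14/1.602e-19 = 1.293281e+07
Step 3: W^2 = 1.293281e+07 * 4.76560e-17 * 0.808 = 4.97991e-10
Step 4: W = sqrt(4.97991e-10) = 2.232e-05 cm = 0.2232 um

0.2232


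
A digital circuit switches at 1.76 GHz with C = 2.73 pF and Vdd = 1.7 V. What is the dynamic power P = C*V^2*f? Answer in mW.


Step 1: V^2 = 1.7^2 = 2.89 V^2
Step 2: P = C*V^2*f = 2.73e-12 F * 2.89 * 1.76e9 Hz
Step 3: P = 1.3885872e-02 W
Step 4: P = 13.886 mW

13.886


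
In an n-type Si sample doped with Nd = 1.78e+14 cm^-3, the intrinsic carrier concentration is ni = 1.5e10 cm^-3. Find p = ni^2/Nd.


Step 1: Since Nd >> ni, n ≈ Nd = 1.78e+14 cm^-3
Step 2: p = ni^2 / n = (1.5e10)^2 / 1.78e+14
Step 3: p = 2.25e20 / 1.78e+14 = 1.26e+06 cm^-3

1.26e+06


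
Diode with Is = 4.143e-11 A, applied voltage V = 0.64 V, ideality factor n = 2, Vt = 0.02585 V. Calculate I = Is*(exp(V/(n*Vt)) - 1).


Step 1: V/(n*Vt) = 0.64/(2*0.02585) = 12.3791
Step 2: exp(12.3791) = 2.3778e+05
Step 3: I = 4.143e-11 * (2.3778e+05 - 1) = 9.85e-06 A

9.85e-06


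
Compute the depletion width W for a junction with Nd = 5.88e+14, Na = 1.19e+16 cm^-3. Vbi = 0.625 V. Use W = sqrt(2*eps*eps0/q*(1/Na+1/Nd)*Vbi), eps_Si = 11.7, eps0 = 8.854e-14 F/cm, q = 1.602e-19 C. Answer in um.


Step 1: 1/Na + 1/Nd = 1/1.19e+16 + 1/5.88e+14 = 1.78471e-15
Step 2: 2*eps*eps0/q = 2*11.7*8.854e-14/1.602e-19 = 1.293281e+07
Step 3: W^2 = 1.293281e+07 * 1.78471e-15 * 0.625 = 1.44258e-08
Step 4: W = sqrt(1.44258e-08) = 1.201e-04 cm = 1.201 um

1.201


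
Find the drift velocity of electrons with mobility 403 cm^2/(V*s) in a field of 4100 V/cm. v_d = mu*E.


Step 1: v_d = mu * E
Step 2: v_d = 403 * 4100 = 1652300
Step 3: v_d = 1.65e+06 cm/s

1.65e+06


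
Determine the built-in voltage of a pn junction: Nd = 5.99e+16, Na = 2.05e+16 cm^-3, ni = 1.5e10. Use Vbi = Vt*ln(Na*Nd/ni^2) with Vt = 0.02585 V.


Step 1: Compute Na*Nd/ni^2 = 2.05e+16 * 5.99e+16 / (1.5e10)^2 = 5.4576e+12
Step 2: ln(5.4576e+12) = 29.3280
Step 3: Vbi = 0.02585 * 29.3280 = 0.758 V

0.758


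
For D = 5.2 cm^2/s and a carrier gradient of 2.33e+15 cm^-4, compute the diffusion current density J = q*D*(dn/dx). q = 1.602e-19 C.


Step 1: J = q * D * (dn/dx)
Step 2: J = 1.602e-19 * 5.2 * 2.33e+15
Step 3: J = 1.94e-03 A/cm^2

1.94e-03


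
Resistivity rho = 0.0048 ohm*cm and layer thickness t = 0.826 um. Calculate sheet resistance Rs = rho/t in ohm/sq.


Step 1: Convert thickness to cm: t = 0.826 um = 8.2600e-05 cm
Step 2: Rs = rho / t = 0.0048 / 8.2600e-05
Step 3: Rs = 58.1 ohm/sq

58.1


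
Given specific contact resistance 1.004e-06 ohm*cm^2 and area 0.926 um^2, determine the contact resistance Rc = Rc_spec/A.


Step 1: Convert area to cm^2: 0.926 um^2 = 9.2600e-09 cm^2
Step 2: Rc = Rc_spec / A = 1.004e-06 / 9.2600e-09
Step 3: Rc = 1.08e+02 ohms

1.08e+02


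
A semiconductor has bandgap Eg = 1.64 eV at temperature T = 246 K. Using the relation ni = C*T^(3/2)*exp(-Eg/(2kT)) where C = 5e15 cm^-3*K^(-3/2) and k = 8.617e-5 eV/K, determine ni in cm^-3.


Step 1: Compute kT = 8.617e-5 * 246 = 0.02119782 eV
Step 2: Exponent = -Eg/(2kT) = -1.64/(2*0.02119782) = -38.68322
Step 3: T^(3/2) = 246^1.5 = 3858.36
Step 4: ni = 5e15 * 3858.36 * exp(-38.68322) = 3.06e+02 cm^-3

3.06e+02


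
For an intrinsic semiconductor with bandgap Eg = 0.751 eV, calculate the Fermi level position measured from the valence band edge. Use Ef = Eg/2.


Step 1: For an intrinsic semiconductor, the Fermi level sits at midgap.
Step 2: Ef = Eg / 2 = 0.751 / 2 = 0.3755 eV

0.3755


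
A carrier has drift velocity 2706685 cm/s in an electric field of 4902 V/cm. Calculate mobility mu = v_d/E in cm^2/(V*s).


Step 1: mu = v_d / E
Step 2: mu = 2706685 / 4902
Step 3: mu = 552.16 cm^2/(V*s)

552.16


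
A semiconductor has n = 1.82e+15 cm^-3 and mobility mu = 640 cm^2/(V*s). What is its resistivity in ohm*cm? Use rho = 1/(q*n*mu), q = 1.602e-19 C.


Step 1: sigma = q * n * mu = 1.602e-19 * 1.82e+15 * 640 = 1.86601e-01 S/cm
Step 2: rho = 1 / sigma = 1 / 1.86601e-01 = 5.359 ohm*cm

5.359


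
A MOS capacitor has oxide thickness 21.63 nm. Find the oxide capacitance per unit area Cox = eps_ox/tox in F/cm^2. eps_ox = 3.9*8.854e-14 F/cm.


Step 1: eps_ox = 3.9 * 8.854e-14 = 3.45306e-13 F/cm
Step 2: tox in cm = 21.63 nm * 1e-7 = 2.1630e-06 cm
Step 3: Cox = 3.45306e-13 / 2.1630e-06 = 1.60e-07 F/cm^2

1.60e-07


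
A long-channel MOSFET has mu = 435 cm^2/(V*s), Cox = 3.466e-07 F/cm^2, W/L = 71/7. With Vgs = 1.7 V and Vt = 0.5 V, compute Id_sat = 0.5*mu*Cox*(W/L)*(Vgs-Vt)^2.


Step 1: Overdrive voltage Vov = Vgs - Vt = 1.7 - 0.5 = 1.2 V
Step 2: W/L = 71/7 = 10.1429
Step 3: Id = 0.5 * 435 * 3.466e-07 * 10.1429 * 1.2^2
Step 4: Id = 1.10e-03 A

1.10e-03


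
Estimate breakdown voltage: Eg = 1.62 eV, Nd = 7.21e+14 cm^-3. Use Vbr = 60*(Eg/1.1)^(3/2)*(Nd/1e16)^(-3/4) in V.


Step 1: Eg/1.1 = 1.62/1.1 = 1.472727
Step 2: (Eg/1.1)^1.5 = 1.472727^1.5 = 1.787242
Step 3: (Nd/1e16)^(-0.75) = (0.0721)^(-0.75) = 7.187015
Step 4: Vbr = 60 * 1.787242 * 7.187015 = 770.7 V

770.7


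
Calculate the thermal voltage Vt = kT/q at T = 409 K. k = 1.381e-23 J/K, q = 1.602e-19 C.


Step 1: kT = 1.381e-23 * 409 = 5.64829e-21 J
Step 2: Vt = kT/q = 5.64829e-21 / 1.602e-19
Step 3: Vt = 0.03526 V

0.03526


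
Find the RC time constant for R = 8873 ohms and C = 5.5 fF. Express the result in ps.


Step 1: tau = R * C
Step 2: tau = 8873 * 5.5 fF = 8873 * 5.5e-15 F
Step 3: tau = 4.88015e-11 s = 48.8015 ps

48.8015


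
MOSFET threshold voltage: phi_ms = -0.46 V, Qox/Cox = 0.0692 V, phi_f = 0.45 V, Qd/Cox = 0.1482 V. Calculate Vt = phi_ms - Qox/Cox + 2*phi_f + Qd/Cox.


Step 1: Vt = phi_ms - Qox/Cox + 2*phi_f + Qd/Cox
Step 2: Vt = -0.46 - 0.0692 + 2*0.45 + 0.1482
Step 3: Vt = -0.46 - 0.0692 + 0.9 + 0.1482
Step 4: Vt = 0.519 V

0.519


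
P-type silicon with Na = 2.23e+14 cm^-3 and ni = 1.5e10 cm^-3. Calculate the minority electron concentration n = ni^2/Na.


Step 1: Majority hole concentration p ≈ Na = 2.23e+14 cm^-3
Step 2: n = ni^2 / Na = (1.5e10)^2 / 2.23e+14
Step 3: n = 1.01e+06 cm^-3

1.01e+06


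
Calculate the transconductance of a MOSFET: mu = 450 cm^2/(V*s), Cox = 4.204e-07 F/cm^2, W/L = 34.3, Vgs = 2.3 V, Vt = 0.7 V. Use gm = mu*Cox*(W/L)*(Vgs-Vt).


Step 1: Vov = Vgs - Vt = 2.3 - 0.7 = 1.6 V
Step 2: gm = mu * Cox * (W/L) * Vov
Step 3: gm = 450 * 4.204e-07 * 34.3 * 1.6 = 1.04e-02 S

1.04e-02


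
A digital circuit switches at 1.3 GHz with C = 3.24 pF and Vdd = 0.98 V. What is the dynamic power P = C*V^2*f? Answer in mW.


Step 1: V^2 = 0.98^2 = 0.9604 V^2
Step 2: P = C*V^2*f = 3.24e-12 F * 0.9604 * 1.3e9 Hz
Step 3: P = 4.0452048e-03 W
Step 4: P = 4.045 mW

4.045


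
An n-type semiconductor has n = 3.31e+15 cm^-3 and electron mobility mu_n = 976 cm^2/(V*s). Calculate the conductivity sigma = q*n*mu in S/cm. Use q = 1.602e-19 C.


Step 1: sigma = q * n * mu
Step 2: sigma = 1.602e-19 * 3.31e+15 * 976
Step 3: sigma = 5.175e-01 S/cm

5.175e-01


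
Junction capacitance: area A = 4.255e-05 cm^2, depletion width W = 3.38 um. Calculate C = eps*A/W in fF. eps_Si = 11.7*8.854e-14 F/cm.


Step 1: eps_Si = 11.7 * 8.854e-14 = 1.035918e-12 F/cm
Step 2: W in cm = 3.38 * 1e-4 = 3.38e-04 cm
Step 3: C = 1.035918e-12 * 4.255e-05 / 3.38e-04 = 1.304092e-13 F
Step 4: C = 130.41 fF

130.41


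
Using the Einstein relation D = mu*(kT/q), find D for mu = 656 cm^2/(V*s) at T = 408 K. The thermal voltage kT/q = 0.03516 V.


Step 1: D = mu * (kT/q)
Step 2: D = 656 * 0.03516
Step 3: D = 23.06 cm^2/s

23.06


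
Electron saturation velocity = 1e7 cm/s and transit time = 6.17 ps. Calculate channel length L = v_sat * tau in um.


Step 1: tau in seconds = 6.17 ps * 1e-12 = 6.1700e-12 s
Step 2: L = v_sat * tau = 1e7 * 6.1700e-12 = 6.1700e-05 cm
Step 3: L in um = 6.1700e-05 * 1e4 = 0.617 um

0.617


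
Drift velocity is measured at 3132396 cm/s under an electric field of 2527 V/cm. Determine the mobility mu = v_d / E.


Step 1: mu = v_d / E
Step 2: mu = 3132396 / 2527
Step 3: mu = 1239.57 cm^2/(V*s)

1239.57


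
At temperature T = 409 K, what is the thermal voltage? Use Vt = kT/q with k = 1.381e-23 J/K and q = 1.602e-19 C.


Step 1: kT = 1.381e-23 * 409 = 5.64829e-21 J
Step 2: Vt = kT/q = 5.64829e-21 / 1.602e-19
Step 3: Vt = 0.03526 V

0.03526


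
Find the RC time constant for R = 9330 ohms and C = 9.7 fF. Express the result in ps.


Step 1: tau = R * C
Step 2: tau = 9330 * 9.7 fF = 9330 * 9.7e-15 F
Step 3: tau = 9.0501e-11 s = 90.501 ps

90.501


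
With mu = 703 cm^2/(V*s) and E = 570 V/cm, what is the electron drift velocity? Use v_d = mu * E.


Step 1: v_d = mu * E
Step 2: v_d = 703 * 570 = 400710
Step 3: v_d = 4.01e+05 cm/s

4.01e+05


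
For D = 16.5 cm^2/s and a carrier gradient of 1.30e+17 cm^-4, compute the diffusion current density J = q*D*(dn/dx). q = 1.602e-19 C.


Step 1: J = q * D * (dn/dx)
Step 2: J = 1.602e-19 * 16.5 * 1.30e+17
Step 3: J = 3.44e-01 A/cm^2

3.44e-01


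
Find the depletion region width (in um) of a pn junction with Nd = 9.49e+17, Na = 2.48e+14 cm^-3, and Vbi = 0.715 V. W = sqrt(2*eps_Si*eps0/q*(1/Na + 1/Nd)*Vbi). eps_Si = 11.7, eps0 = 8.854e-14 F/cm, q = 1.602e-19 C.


Step 1: 1/Na + 1/Nd = 1/2.48e+14 + 1/9.49e+17 = 4.03331e-15
Step 2: 2*eps*eps0/q = 2*11.7*8.854e-14/1.602e-19 = 1.293281e+07
Step 3: W^2 = 1.293281e+07 * 4.03331e-15 * 0.715 = 3.72959e-08
Step 4: W = sqrt(3.72959e-08) = 1.931e-04 cm = 1.931 um

1.931
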